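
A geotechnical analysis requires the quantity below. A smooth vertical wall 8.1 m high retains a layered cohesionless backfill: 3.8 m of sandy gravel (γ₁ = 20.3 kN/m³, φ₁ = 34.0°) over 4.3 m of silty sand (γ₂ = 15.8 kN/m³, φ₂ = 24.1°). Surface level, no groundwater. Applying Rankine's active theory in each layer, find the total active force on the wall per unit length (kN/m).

242 kN/m

K_a1 = tan²(45°−34.0°/2) = 0.2827; K_a2 = tan²(45°−24.1°/2) = 0.4201.
Layer 1: σ at base = K_a1 γ₁ h₁ = 21.81 kPa; P₁ = ½×21.81×3.8 = 41.44.
Layer 2: σ_v at top = γ₁h₁ = 77.14; σ_h top = K_a2×77.14 = 32.41; σ_h base = K_a2×(77.14+15.8×4.3) = 60.95.
P₂ = ½(32.41+60.95)×4.3 = 200.7. Total P_a = 41.44+200.7 = 242.2 kN/m.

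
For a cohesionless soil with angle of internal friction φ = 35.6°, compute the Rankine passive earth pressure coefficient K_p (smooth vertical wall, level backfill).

3.79

K_p = (1 + sin φ)/(1 − sin φ) = tan²(45° + 35.6°/2) = 3.786.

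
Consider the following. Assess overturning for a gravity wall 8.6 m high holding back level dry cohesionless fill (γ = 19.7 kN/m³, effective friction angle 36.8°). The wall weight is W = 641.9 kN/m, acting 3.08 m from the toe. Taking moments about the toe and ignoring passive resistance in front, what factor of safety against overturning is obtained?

K_a = tan²(45° − 36.8°/2) = 0.2508.
P_a = ½K_aγH² = 0.5×0.2508×19.7×8.6² = 182.7 kN/m, acting at H/3 = 2.867 m above the base.
Overturning moment M_o = P_a × H/3 = 182.7 × 2.867 = 523.7.
Resisting moment M_r = W × 3.08 = 641.9 × 3.08 = 1977.
FS_overturning = M_r/M_o = 1977/523.7 = 3.775.

3.78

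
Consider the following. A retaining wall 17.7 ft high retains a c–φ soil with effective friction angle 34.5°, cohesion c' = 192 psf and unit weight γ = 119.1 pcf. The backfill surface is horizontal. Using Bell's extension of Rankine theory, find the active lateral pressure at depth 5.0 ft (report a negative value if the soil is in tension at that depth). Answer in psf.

K_a = (1 − sin φ)/(1 + sin φ) = 0.2768.
σ_a = K_a γ z − 2c√K_a = 0.2768×119.1×5.0 − 2×192×0.5261 = -37.19 psf.

-37.2 psf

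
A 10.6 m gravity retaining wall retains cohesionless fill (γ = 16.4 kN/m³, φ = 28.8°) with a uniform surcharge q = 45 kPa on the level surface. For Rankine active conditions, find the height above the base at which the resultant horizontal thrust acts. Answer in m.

K_a = 0.3498.
Triangular part P₁ = ½K_aγH² = 322.2 at H/3 = 3.533 m; rectangular part P₂ = K_a q H = 166.8 at H/2 = 5.300 m.
ȳ = (P₁·3.533 + P₂·5.300)/(P₁+P₂) = 4.136 m.

4.14 m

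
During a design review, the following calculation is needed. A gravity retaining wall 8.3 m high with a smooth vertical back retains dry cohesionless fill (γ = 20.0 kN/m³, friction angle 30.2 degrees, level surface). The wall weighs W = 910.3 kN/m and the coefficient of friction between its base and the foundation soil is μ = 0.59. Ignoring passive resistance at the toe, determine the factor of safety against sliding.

K_a = tan²(45° − 30.2°/2) = 0.3307.
P_a = ½K_aγH² = 0.5×0.3307×20.0×8.3² = 227.8 kN/m, acting at H/3 = 2.767 m above the base.
FS_sliding = μW / P_a = 0.59×910.3 / 227.8 = 2.358.

2.36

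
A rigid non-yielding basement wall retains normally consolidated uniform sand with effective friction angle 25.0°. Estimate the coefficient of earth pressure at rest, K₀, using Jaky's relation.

K₀ = 1 − sin φ' = 1 − sin 25.0° = 0.5774.

0.577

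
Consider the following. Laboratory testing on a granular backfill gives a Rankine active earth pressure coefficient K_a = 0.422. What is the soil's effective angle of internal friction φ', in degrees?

K_a = tan²(45° − φ/2) ⇒ 45° − φ/2 = arctan(√0.422) = 33.01°.
φ = 2(45° − 33.01°) = 23.98°.

24.0°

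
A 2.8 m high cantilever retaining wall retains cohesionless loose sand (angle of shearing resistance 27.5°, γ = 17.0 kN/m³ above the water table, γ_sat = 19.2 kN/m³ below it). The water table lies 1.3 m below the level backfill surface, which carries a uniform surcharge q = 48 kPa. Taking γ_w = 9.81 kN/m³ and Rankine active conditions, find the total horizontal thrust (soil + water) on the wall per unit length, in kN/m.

81.9 kN/m

K_a = tan²(45° − φ/2) = 0.3682.
γ' = 19.2 − 9.81 = 9.390 kN/m³. h₂ = H − d_w = 1.5 m.
σ'_h: at surface K_a·q = 17.67; at WT K_a(q+γd_w) = 25.81; at base K_a(q+γd_w+γ'h₂) = 31.00 kPa.
P₁ = ½(17.67+25.81)×1.3 = 28.27; P₂ = ½(25.81+31.00)×1.5 = 42.61; P_w = ½γ_w h₂² = 11.04.
Total = 28.27+42.61+11.04 = 81.91 kN/m.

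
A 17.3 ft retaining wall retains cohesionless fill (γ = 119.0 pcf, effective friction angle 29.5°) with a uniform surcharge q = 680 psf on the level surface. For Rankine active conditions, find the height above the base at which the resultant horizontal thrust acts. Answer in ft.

6.91 ft

K_a = 0.3401.
Triangular part P₁ = ½K_aγH² = 6056 at H/3 = 5.767 ft; rectangular part P₂ = K_a q H = 4001 at H/2 = 8.650 ft.
ȳ = (P₁·5.767 + P₂·8.650)/(P₁+P₂) = 6.914 ft.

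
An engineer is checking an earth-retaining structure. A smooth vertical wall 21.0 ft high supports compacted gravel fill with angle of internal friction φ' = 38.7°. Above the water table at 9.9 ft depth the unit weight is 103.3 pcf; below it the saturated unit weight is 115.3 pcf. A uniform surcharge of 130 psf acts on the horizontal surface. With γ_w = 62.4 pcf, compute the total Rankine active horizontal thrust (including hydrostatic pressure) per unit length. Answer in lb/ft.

K_a = tan²(45° − φ/2) = 0.2306.
γ' = 115.3 − 62.4 = 52.90 pcf. h₂ = H − d_w = 11.1 ft.
σ'_h: at surface K_a·q = 29.98; at WT K_a(q+γd_w) = 265.8; at base K_a(q+γd_w+γ'h₂) = 401.2 psf.
P₁ = ½(29.98+265.8)×9.9 = 1464; P₂ = ½(265.8+401.2)×11.1 = 3702; P_w = ½γ_w h₂² = 3844.
Total = 1464+3702+3844 = 9010 lb/ft.

9010 lb/ft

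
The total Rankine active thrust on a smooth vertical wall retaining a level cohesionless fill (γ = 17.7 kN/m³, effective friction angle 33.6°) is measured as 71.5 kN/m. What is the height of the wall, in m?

K_a = 0.2875. P_a = ½ K_a γ H² ⇒ H = √(2P_a/(K_a γ)).
H = √(2×71.5/(0.2875×17.7)) = 5.301 m.

5.30 m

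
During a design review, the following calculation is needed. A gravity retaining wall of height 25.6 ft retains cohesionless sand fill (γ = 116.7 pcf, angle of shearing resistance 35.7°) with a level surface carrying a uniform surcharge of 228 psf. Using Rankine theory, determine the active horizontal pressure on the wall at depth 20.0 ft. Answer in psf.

K_a = (1 − sin φ)/(1 + sin φ) = 0.2630.
σ_v = γz + q = 116.7 × 20.0 + 228 = 2562 psf.
σ_h = K_a σ_v = 0.2630 × 2562 = 673.8 psf.

674 psf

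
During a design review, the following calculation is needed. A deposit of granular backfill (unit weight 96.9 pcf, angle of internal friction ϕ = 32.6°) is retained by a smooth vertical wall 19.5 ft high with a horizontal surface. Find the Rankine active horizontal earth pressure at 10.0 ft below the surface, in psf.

K_a = (1 − sin φ)/(1 + sin φ) = 0.2997.
σ_h = K_a γ z = 0.2997 × 96.9 × 10.0 = 290.4 psf.

290 psf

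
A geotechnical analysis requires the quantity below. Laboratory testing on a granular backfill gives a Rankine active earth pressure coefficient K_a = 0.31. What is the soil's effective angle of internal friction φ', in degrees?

K_a = tan²(45° − φ/2) ⇒ 45° − φ/2 = arctan(√0.31) = 29.11°.
φ = 2(45° − 29.11°) = 31.78°.

31.8°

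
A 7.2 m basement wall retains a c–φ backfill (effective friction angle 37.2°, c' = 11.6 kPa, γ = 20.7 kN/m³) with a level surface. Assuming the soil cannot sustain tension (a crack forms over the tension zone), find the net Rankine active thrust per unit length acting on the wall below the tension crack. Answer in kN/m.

K_a = 0.2464; √K_a = 0.4964.
Tension-crack depth z_c = 2c/(γ√K_a) = 2×11.6/(20.7×0.4964) = 2.258 m.
σ_a at base = K_a γ H − 2c√K_a = 0.2464×20.7×7.2 − 2×11.6×0.4964 = 25.21 kPa.
P_a = ½ × 25.21 × (H − z_c) = 0.5×25.21×4.942 = 62.30 kN/m.

62.3 kN/m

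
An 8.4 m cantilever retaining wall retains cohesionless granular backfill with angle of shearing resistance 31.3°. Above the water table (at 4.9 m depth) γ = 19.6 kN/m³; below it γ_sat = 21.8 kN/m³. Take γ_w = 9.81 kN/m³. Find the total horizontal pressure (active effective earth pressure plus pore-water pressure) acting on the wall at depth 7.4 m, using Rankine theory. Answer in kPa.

64.4 kPa

K_a = (1 − sin φ)/(1 + sin φ) = 0.3162.
γ' = 21.8 − 9.81 = 11.99 kN/m³.
Effective vertical stress at 7.4 m: σ'_v = 19.6×4.9 + 11.99×2.50 = 126.0 kPa.
σ'_h = K_a σ'_v = 0.3162 × 126.0 = 39.85 kPa; u = γ_w × 2.50 = 24.53 kPa.
Total σ_h = 39.85 + 24.53 = 64.37 kPa.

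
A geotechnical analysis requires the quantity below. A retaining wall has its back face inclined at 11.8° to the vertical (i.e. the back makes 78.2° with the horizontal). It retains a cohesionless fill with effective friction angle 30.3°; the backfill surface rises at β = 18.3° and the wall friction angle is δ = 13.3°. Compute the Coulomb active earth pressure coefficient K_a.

0.529

K_a = sin²(α+φ) / [sin²α · sin(α−δ) · (1 + √{sin(φ+δ)sin(φ−β) / (sin(α−δ)sin(α+β))})²].
With α = 78.2°, φ = 30.3°, δ = 13.3°, β = 18.3°: K_a = 0.5294.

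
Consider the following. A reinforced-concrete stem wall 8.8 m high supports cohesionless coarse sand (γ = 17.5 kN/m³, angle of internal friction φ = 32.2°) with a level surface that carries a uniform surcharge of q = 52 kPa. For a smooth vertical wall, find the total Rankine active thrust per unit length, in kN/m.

346 kN/m

K_a = tan²(45° − φ/2) = 0.3047.
Soil triangle: ½ K_a γ H² = 0.5×0.3047×17.5×8.8² = 206.5 kN/m.
Surcharge rectangle: K_a q H = 0.3047×52×8.8 = 139.4 kN/m.
Total = 206.5 + 139.4 = 345.9 kN/m.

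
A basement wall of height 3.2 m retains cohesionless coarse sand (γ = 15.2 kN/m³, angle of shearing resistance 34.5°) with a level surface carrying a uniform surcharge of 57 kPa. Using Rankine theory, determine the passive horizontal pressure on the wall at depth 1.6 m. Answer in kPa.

K_p = (1 + sin φ)/(1 − sin φ) = 3.613.
σ_v = γz + q = 15.2 × 1.6 + 57 = 81.32 kPa.
σ_h = K_p σ_v = 3.613 × 81.32 = 293.8 kPa.

294 kPa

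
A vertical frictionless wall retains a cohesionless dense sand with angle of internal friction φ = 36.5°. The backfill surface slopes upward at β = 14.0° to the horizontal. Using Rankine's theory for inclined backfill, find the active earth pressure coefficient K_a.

K_a = cos β · (cos β − √(cos²β − cos²φ)) / (cos β + √(cos²β − cos²φ)).
cos β = 0.9703, cos φ = 0.8039, √(cos²β − cos²φ) = 0.5434.
K_a = 0.9703 × (0.9703 − 0.5434)/(0.9703 + 0.5434) = 0.2736.

0.274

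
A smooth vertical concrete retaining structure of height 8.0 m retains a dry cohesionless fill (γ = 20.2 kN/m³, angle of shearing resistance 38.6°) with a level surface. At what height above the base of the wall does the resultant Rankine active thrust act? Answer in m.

2.67 m

K_a = 0.2316.
The pressure distribution is triangular, so the resultant acts at H/3 above the base = 8.0/3 = 2.667 m.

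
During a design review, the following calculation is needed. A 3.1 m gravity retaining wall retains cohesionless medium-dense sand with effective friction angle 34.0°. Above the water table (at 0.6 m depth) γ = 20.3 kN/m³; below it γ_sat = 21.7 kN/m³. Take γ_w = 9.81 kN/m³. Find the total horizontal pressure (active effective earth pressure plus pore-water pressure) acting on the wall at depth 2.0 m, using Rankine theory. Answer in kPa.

21.9 kPa

K_a = (1 − sin φ)/(1 + sin φ) = 0.2827.
γ' = 21.7 − 9.81 = 11.89 kN/m³.
Effective vertical stress at 2.0 m: σ'_v = 20.3×0.6 + 11.89×1.40 = 28.83 kPa.
σ'_h = K_a σ'_v = 0.2827 × 28.83 = 8.150 kPa; u = γ_w × 1.40 = 13.73 kPa.
Total σ_h = 8.150 + 13.73 = 21.88 kPa.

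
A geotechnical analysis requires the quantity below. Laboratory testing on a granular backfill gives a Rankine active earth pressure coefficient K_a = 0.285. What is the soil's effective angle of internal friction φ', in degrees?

K_a = tan²(45° − φ/2) ⇒ 45° − φ/2 = arctan(√0.285) = 28.10°.
φ = 2(45° − 28.10°) = 33.81°.

33.8°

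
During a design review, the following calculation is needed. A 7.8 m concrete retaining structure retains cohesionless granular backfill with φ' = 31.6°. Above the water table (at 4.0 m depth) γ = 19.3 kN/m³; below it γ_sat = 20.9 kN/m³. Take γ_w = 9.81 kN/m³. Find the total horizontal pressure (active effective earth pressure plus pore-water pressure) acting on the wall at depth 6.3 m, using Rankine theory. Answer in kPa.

K_a = (1 − sin φ)/(1 + sin φ) = 0.3123.
γ' = 20.9 − 9.81 = 11.09 kN/m³.
Effective vertical stress at 6.3 m: σ'_v = 19.3×4.0 + 11.09×2.30 = 102.7 kPa.
σ'_h = K_a σ'_v = 0.3123 × 102.7 = 32.08 kPa; u = γ_w × 2.30 = 22.56 kPa.
Total σ_h = 32.08 + 22.56 = 54.64 kPa.

54.6 kPa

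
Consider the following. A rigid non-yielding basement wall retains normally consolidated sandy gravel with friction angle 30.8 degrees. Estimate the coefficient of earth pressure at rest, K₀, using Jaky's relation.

0.488

K₀ = 1 − sin φ' = 1 − sin 30.8° = 0.4880.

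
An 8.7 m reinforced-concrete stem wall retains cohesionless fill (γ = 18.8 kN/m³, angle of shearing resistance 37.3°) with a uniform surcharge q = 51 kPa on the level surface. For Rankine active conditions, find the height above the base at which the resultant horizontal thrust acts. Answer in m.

K_a = 0.2453.
Triangular part P₁ = ½K_aγH² = 174.6 at H/3 = 2.900 m; rectangular part P₂ = K_a q H = 108.9 at H/2 = 4.350 m.
ȳ = (P₁·2.900 + P₂·4.350)/(P₁+P₂) = 3.457 m.

3.46 m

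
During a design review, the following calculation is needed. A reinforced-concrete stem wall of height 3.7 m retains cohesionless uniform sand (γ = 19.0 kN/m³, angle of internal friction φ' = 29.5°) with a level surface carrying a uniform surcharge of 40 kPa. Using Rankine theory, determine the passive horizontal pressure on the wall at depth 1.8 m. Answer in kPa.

218 kPa

K_p = (1 + sin φ)/(1 − sin φ) = 2.940.
σ_v = γz + q = 19.0 × 1.8 + 40 = 74.20 kPa.
σ_h = K_p σ_v = 2.940 × 74.20 = 218.2 kPa.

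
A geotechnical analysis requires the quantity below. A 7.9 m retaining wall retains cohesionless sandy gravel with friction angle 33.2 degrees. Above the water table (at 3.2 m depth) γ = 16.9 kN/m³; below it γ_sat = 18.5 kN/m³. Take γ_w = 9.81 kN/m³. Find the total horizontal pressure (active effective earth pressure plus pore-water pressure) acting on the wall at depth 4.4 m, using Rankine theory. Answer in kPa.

K_a = (1 − sin φ)/(1 + sin φ) = 0.2924.
γ' = 18.5 − 9.81 = 8.690 kN/m³.
Effective vertical stress at 4.4 m: σ'_v = 16.9×3.2 + 8.690×1.20 = 64.51 kPa.
σ'_h = K_a σ'_v = 0.2924 × 64.51 = 18.86 kPa; u = γ_w × 1.20 = 11.77 kPa.
Total σ_h = 18.86 + 11.77 = 30.63 kPa.

30.6 kPa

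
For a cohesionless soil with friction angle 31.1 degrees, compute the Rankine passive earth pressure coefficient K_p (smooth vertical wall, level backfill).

3.14

K_p = (1 + sin φ)/(1 − sin φ) = tan²(45° + 31.1°/2) = 3.137.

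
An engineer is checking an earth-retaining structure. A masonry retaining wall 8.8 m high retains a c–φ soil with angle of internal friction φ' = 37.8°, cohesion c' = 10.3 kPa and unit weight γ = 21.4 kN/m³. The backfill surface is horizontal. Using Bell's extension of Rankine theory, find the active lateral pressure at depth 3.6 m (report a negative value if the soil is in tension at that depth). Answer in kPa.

K_a = (1 − sin φ)/(1 + sin φ) = 0.2400.
σ_a = K_a γ z − 2c√K_a = 0.2400×21.4×3.6 − 2×10.3×0.4899 = 8.398 kPa.

8.40 kPa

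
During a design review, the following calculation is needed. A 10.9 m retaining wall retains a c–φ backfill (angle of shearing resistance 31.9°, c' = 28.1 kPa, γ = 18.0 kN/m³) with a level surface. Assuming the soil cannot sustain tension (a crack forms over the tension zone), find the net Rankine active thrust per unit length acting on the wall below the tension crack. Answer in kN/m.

K_a = 0.3085; √K_a = 0.5555.
Tension-crack depth z_c = 2c/(γ√K_a) = 2×28.1/(18.0×0.5555) = 5.621 m.
σ_a at base = K_a γ H − 2c√K_a = 0.3085×18.0×10.9 − 2×28.1×0.5555 = 29.32 kPa.
P_a = ½ × 29.32 × (H − z_c) = 0.5×29.32×5.279 = 77.38 kN/m.

77.4 kN/m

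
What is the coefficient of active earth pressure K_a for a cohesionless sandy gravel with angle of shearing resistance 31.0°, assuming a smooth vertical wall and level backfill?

0.320

K_a = (1 − sin φ)/(1 + sin φ) = (1 − sin 31.0°)/(1 + sin 31.0°) = 0.3201.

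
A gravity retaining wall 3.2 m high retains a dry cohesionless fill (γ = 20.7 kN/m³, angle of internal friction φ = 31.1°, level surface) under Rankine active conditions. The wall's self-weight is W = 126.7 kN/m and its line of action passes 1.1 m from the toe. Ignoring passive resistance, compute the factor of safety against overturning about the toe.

K_a = tan²(45° − 31.1°/2) = 0.3188.
P_a = ½K_aγH² = 0.5×0.3188×20.7×3.2² = 33.79 kN/m, acting at H/3 = 1.067 m above the base.
Overturning moment M_o = P_a × H/3 = 33.79 × 1.067 = 36.04.
Resisting moment M_r = W × 1.1 = 126.7 × 1.1 = 139.4.
FS_overturning = M_r/M_o = 139.4/36.04 = 3.867.

3.87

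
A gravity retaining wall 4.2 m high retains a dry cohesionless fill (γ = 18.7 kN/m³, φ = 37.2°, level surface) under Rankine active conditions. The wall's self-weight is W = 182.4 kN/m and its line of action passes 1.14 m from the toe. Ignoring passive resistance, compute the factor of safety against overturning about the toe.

K_a = tan²(45° − 37.2°/2) = 0.2464.
P_a = ½K_aγH² = 0.5×0.2464×18.7×4.2² = 40.64 kN/m, acting at H/3 = 1.400 m above the base.
Overturning moment M_o = P_a × H/3 = 40.64 × 1.400 = 56.90.
Resisting moment M_r = W × 1.14 = 182.4 × 1.14 = 207.9.
FS_overturning = M_r/M_o = 207.9/56.90 = 3.654.

3.65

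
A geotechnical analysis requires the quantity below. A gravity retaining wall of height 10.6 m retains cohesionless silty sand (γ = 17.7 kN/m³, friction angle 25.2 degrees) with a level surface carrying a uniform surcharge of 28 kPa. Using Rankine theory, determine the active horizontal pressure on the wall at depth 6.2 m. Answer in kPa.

55.5 kPa

K_a = (1 − sin φ)/(1 + sin φ) = 0.4027.
σ_v = γz + q = 17.7 × 6.2 + 28 = 137.7 kPa.
σ_h = K_a σ_v = 0.4027 × 137.7 = 55.47 kPa.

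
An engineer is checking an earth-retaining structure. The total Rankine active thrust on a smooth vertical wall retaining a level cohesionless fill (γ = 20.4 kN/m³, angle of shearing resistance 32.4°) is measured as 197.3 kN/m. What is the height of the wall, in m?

K_a = 0.3022. P_a = ½ K_a γ H² ⇒ H = √(2P_a/(K_a γ)).
H = √(2×197.3/(0.3022×20.4)) = 8.000 m.

8.00 m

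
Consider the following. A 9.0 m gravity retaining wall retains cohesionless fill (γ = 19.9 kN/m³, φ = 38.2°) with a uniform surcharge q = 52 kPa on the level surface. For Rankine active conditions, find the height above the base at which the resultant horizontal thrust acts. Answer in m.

3.55 m

K_a = 0.2358.
Triangular part P₁ = ½K_aγH² = 190.0 at H/3 = 3.000 m; rectangular part P₂ = K_a q H = 110.3 at H/2 = 4.500 m.
ȳ = (P₁·3.000 + P₂·4.500)/(P₁+P₂) = 3.551 m.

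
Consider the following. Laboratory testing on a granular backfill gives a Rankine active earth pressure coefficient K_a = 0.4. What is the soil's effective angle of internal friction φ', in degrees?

K_a = tan²(45° − φ/2) ⇒ 45° − φ/2 = arctan(√0.4) = 32.31°.
φ = 2(45° − 32.31°) = 25.38°.

25.4°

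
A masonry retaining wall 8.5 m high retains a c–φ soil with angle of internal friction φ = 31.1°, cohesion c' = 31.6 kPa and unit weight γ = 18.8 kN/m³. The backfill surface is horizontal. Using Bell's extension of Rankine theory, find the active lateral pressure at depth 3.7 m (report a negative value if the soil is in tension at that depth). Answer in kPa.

-13.5 kPa

K_a = (1 − sin φ)/(1 + sin φ) = 0.3188.
σ_a = K_a γ z − 2c√K_a = 0.3188×18.8×3.7 − 2×31.6×0.5646 = -13.51 kPa.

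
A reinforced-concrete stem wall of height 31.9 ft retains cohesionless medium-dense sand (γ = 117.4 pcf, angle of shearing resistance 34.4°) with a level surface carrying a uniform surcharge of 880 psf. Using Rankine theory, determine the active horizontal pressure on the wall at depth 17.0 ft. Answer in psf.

799 psf

K_a = (1 − sin φ)/(1 + sin φ) = 0.2780.
σ_v = γz + q = 117.4 × 17.0 + 880 = 2876 psf.
σ_h = K_a σ_v = 0.2780 × 2876 = 799.4 psf.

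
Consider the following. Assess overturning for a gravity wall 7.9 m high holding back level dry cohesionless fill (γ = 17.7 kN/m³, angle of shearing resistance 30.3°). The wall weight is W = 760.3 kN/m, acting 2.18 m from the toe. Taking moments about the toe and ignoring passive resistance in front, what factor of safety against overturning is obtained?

K_a = tan²(45° − 30.3°/2) = 0.3293.
P_a = ½K_aγH² = 0.5×0.3293×17.7×7.9² = 181.9 kN/m, acting at H/3 = 2.633 m above the base.
Overturning moment M_o = P_a × H/3 = 181.9 × 2.633 = 479.0.
Resisting moment M_r = W × 2.18 = 760.3 × 2.18 = 1657.
FS_overturning = M_r/M_o = 1657/479.0 = 3.460.

3.46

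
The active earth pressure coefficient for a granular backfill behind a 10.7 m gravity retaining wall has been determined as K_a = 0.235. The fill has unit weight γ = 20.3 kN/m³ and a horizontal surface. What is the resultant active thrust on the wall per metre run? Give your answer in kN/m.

273 kN/m

P = ½ K_a γ H² = 0.5 × 0.235 × 20.3 × 10.7² = 273.1 kN/m.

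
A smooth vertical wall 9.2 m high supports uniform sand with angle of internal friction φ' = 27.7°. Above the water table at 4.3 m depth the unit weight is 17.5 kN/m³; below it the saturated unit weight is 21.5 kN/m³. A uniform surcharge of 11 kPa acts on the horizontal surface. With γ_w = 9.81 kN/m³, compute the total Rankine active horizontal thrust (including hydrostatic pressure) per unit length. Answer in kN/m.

400 kN/m

K_a = tan²(45° − φ/2) = 0.3653.
γ' = 21.5 − 9.81 = 11.69 kN/m³. h₂ = H − d_w = 4.9 m.
σ'_h: at surface K_a·q = 4.019; at WT K_a(q+γd_w) = 31.51; at base K_a(q+γd_w+γ'h₂) = 52.44 kPa.
P₁ = ½(4.019+31.51)×4.3 = 76.39; P₂ = ½(31.51+52.44)×4.9 = 205.7; P_w = ½γ_w h₂² = 117.8.
Total = 76.39+205.7+117.8 = 399.8 kN/m.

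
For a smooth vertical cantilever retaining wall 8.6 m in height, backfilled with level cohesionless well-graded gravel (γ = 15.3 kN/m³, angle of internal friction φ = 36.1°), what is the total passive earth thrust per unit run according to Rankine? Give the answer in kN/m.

2190 kN/m

K_p = tan²(45° + φ/2) = 3.869.
P_p = ½ K_p γ H² = 0.5 × 3.869 × 15.3 × 8.6² = 2189 kN/m.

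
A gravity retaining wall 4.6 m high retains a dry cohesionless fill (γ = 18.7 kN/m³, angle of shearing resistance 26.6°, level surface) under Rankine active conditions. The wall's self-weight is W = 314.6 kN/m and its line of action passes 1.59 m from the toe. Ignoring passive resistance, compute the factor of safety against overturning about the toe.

K_a = tan²(45° − 26.6°/2) = 0.3814.
P_a = ½K_aγH² = 0.5×0.3814×18.7×4.6² = 75.47 kN/m, acting at H/3 = 1.533 m above the base.
Overturning moment M_o = P_a × H/3 = 75.47 × 1.533 = 115.7.
Resisting moment M_r = W × 1.59 = 314.6 × 1.59 = 500.2.
FS_overturning = M_r/M_o = 500.2/115.7 = 4.323.

4.32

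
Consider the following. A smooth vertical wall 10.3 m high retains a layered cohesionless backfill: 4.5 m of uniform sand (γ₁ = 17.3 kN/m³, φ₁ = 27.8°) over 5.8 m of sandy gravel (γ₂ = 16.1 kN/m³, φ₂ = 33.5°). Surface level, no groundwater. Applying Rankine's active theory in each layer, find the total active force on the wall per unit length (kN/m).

272 kN/m

K_a1 = tan²(45°−27.8°/2) = 0.3639; K_a2 = tan²(45°−33.5°/2) = 0.2887.
Layer 1: σ at base = K_a1 γ₁ h₁ = 28.33 kPa; P₁ = ½×28.33×4.5 = 63.74.
Layer 2: σ_v at top = γ₁h₁ = 77.85; σ_h top = K_a2×77.85 = 22.48; σ_h base = K_a2×(77.85+16.1×5.8) = 49.44.
P₂ = ½(22.48+49.44)×5.8 = 208.5. Total P_a = 63.74+208.5 = 272.3 kN/m.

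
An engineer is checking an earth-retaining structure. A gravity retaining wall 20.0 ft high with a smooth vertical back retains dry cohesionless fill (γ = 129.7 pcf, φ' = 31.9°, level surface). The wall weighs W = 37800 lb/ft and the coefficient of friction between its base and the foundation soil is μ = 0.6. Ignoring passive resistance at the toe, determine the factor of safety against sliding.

2.83

K_a = tan²(45° − 31.9°/2) = 0.3085.
P_a = ½K_aγH² = 0.5×0.3085×129.7×20.0² = 8003 lb/ft, acting at H/3 = 6.667 ft above the base.
FS_sliding = μW / P_a = 0.6×37800 / 8003 = 2.834.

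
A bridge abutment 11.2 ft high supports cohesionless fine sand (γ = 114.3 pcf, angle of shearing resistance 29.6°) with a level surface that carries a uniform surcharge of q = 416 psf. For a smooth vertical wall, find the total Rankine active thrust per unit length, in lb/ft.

4010 lb/ft

K_a = tan²(45° − φ/2) = 0.3387.
Soil triangle: ½ K_a γ H² = 0.5×0.3387×114.3×11.2² = 2428 lb/ft.
Surcharge rectangle: K_a q H = 0.3387×416×11.2 = 1578 lb/ft.
Total = 2428 + 1578 = 4007 lb/ft.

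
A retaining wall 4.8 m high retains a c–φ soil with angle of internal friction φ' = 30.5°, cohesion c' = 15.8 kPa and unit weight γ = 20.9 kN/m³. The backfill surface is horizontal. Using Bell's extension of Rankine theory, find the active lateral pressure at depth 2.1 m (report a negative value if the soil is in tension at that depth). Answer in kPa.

-3.72 kPa

K_a = (1 − sin φ)/(1 + sin φ) = 0.3267.
σ_a = K_a γ z − 2c√K_a = 0.3267×20.9×2.1 − 2×15.8×0.5715 = -3.724 kPa.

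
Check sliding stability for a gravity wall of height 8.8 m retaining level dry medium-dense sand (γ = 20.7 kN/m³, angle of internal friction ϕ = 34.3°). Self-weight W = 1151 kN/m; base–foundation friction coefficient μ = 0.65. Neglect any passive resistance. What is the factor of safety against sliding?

K_a = tan²(45° − 34.3°/2) = 0.2792.
P_a = ½K_aγH² = 0.5×0.2792×20.7×8.8² = 223.7 kN/m, acting at H/3 = 2.933 m above the base.
FS_sliding = μW / P_a = 0.65×1151 / 223.7 = 3.344.

3.34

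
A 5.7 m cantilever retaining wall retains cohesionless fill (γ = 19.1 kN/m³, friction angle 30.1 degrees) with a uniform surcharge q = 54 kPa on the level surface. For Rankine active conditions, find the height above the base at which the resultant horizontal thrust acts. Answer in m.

2.37 m

K_a = 0.3320.
Triangular part P₁ = ½K_aγH² = 103.0 at H/3 = 1.900 m; rectangular part P₂ = K_a q H = 102.2 at H/2 = 2.850 m.
ȳ = (P₁·1.900 + P₂·2.850)/(P₁+P₂) = 2.373 m.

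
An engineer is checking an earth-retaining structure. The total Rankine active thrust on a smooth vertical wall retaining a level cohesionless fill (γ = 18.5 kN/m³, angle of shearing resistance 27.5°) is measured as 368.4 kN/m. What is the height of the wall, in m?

K_a = 0.3682. P_a = ½ K_a γ H² ⇒ H = √(2P_a/(K_a γ)).
H = √(2×368.4/(0.3682×18.5)) = 10.40 m.

10.4 m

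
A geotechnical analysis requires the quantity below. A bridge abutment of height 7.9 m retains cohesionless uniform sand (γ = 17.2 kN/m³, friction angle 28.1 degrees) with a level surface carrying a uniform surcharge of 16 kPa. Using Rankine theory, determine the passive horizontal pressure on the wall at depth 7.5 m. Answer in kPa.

K_p = (1 + sin φ)/(1 − sin φ) = 2.781.
σ_v = γz + q = 17.2 × 7.5 + 16 = 145.0 kPa.
σ_h = K_p σ_v = 2.781 × 145.0 = 403.2 kPa.

403 kPa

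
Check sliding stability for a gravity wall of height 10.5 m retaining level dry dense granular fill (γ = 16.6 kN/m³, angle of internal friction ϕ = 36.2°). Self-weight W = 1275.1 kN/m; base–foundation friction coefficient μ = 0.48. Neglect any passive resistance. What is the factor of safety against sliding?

2.60

K_a = tan²(45° − 36.2°/2) = 0.2574.
P_a = ½K_aγH² = 0.5×0.2574×16.6×10.5² = 235.5 kN/m, acting at H/3 = 3.500 m above the base.
FS_sliding = μW / P_a = 0.48×1275.1 / 235.5 = 2.599.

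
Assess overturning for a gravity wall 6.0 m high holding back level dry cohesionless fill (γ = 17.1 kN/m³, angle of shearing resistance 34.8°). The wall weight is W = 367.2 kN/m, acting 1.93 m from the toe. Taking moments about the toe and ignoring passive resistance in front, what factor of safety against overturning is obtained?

4.21

K_a = tan²(45° − 34.8°/2) = 0.2733.
P_a = ½K_aγH² = 0.5×0.2733×17.1×6.0² = 84.12 kN/m, acting at H/3 = 2.000 m above the base.
Overturning moment M_o = P_a × H/3 = 84.12 × 2.000 = 168.2.
Resisting moment M_r = W × 1.93 = 367.2 × 1.93 = 708.7.
FS_overturning = M_r/M_o = 708.7/168.2 = 4.212.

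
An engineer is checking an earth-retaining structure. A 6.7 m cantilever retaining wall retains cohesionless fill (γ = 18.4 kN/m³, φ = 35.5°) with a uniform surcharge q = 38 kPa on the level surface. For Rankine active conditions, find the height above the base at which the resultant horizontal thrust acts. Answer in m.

2.66 m

K_a = 0.2653.
Triangular part P₁ = ½K_aγH² = 109.5 at H/3 = 2.233 m; rectangular part P₂ = K_a q H = 67.54 at H/2 = 3.350 m.
ȳ = (P₁·2.233 + P₂·3.350)/(P₁+P₂) = 2.659 m.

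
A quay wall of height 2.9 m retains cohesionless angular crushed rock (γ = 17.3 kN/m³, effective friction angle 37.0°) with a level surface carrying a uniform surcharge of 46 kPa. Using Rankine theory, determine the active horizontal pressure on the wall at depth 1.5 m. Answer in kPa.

K_a = (1 − sin φ)/(1 + sin φ) = 0.2486.
σ_v = γz + q = 17.3 × 1.5 + 46 = 71.95 kPa.
σ_h = K_a σ_v = 0.2486 × 71.95 = 17.89 kPa.

17.9 kPa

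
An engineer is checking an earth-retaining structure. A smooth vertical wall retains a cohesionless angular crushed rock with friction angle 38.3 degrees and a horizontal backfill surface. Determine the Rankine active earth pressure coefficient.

0.235

K_a = (1 − sin φ)/(1 + sin φ) = (1 − sin 38.3°)/(1 + sin 38.3°) = 0.2347.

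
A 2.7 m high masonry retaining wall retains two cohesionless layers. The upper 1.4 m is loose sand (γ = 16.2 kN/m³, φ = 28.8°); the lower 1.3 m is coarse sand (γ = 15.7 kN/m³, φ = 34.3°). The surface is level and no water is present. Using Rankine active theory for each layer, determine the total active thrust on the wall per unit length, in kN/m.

K_a1 = tan²(45°−28.8°/2) = 0.3498; K_a2 = tan²(45°−34.3°/2) = 0.2792.
Layer 1: σ at base = K_a1 γ₁ h₁ = 7.932 kPa; P₁ = ½×7.932×1.4 = 5.553.
Layer 2: σ_v at top = γ₁h₁ = 22.68; σ_h top = K_a2×22.68 = 6.331; σ_h base = K_a2×(22.68+15.7×1.3) = 12.03.
P₂ = ½(6.331+12.03)×1.3 = 11.93. Total P_a = 5.553+11.93 = 17.49 kN/m.

17.5 kN/m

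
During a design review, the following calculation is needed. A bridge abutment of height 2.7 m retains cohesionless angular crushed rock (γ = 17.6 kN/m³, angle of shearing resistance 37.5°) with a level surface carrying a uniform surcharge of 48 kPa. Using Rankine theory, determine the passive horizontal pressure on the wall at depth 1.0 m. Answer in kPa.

K_p = (1 + sin φ)/(1 − sin φ) = 4.112.
σ_v = γz + q = 17.6 × 1.0 + 48 = 65.60 kPa.
σ_h = K_p σ_v = 4.112 × 65.60 = 269.7 kPa.

270 kPa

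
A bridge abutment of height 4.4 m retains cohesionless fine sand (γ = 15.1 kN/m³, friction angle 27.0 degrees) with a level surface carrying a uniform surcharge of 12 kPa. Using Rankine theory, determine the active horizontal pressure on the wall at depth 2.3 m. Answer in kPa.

17.5 kPa

K_a = (1 − sin φ)/(1 + sin φ) = 0.3755.
σ_v = γz + q = 15.1 × 2.3 + 12 = 46.73 kPa.
σ_h = K_a σ_v = 0.3755 × 46.73 = 17.55 kPa.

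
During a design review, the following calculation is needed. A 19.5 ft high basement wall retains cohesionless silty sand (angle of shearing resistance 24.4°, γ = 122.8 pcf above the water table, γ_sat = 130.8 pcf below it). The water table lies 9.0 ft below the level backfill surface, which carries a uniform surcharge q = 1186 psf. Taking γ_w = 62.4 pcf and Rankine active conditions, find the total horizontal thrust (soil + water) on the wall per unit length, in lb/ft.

K_a = tan²(45° − φ/2) = 0.4153.
γ' = 130.8 − 62.4 = 68.40 pcf. h₂ = H − d_w = 10.5 ft.
σ'_h: at surface K_a·q = 492.6; at WT K_a(q+γd_w) = 951.6; at base K_a(q+γd_w+γ'h₂) = 1250 psf.
P₁ = ½(492.6+951.6)×9.0 = 6499; P₂ = ½(951.6+1250)×10.5 = 11560; P_w = ½γ_w h₂² = 3440.
Total = 6499+11560+3440 = 21500 lb/ft.

21500 lb/ft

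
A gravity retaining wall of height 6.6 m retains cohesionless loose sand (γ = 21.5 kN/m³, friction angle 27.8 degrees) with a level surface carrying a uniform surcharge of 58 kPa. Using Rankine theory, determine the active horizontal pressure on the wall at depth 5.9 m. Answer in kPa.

K_a = (1 − sin φ)/(1 + sin φ) = 0.3639.
σ_v = γz + q = 21.5 × 5.9 + 58 = 184.9 kPa.
σ_h = K_a σ_v = 0.3639 × 184.9 = 67.27 kPa.

67.3 kPa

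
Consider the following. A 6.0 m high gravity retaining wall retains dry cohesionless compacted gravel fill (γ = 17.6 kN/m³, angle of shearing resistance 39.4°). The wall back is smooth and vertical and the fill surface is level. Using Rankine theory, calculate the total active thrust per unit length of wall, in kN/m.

K_a = tan²(45° − φ/2) = 0.2234.
P_a = ½ K_a γ H² = 0.5 × 0.2234 × 17.6 × 6.0² = 70.79 kN/m.

70.8 kN/m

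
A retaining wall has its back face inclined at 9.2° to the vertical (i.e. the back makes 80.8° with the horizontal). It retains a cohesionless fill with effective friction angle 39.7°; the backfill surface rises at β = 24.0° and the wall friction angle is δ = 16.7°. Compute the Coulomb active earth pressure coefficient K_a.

0.372

K_a = sin²(α+φ) / [sin²α · sin(α−δ) · (1 + √{sin(φ+δ)sin(φ−β) / (sin(α−δ)sin(α+β))})²].
With α = 80.8°, φ = 39.7°, δ = 16.7°, β = 24.0°: K_a = 0.3719.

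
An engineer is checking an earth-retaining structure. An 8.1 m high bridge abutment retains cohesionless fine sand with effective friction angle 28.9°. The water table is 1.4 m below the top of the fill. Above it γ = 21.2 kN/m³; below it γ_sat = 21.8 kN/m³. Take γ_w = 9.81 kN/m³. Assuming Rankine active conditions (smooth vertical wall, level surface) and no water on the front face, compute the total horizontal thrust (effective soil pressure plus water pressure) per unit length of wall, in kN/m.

390 kN/m

K_a = tan²(45° − φ/2) = 0.3484.
γ' = 21.8 − 9.81 = 11.99 kN/m³. Depth below WT = 6.7 m.
σ'_h at WT = K_a γ d_w = 10.34 kPa; at base = 10.34 + K_a γ' × 6.7 = 38.32 kPa.
P₁ (0–1.4 m) = ½×10.34×1.4 = 7.238. P₂ (1.4–8.1 m) = ½(10.34+38.32)×6.7 = 163.0.
P_w = ½ γ_w h₂² = 0.5×9.81×6.7² = 220.2. Total = 7.238+163.0+220.2 = 390.4 kN/m.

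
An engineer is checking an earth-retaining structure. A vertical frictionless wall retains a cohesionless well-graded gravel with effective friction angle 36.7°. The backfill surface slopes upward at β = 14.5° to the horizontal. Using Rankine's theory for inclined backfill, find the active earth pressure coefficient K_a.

0.273

K_a = cos β · (cos β − √(cos²β − cos²φ)) / (cos β + √(cos²β − cos²φ)).
cos β = 0.9681, cos φ = 0.8018, √(cos²β − cos²φ) = 0.5426.
K_a = 0.9681 × (0.9681 − 0.5426)/(0.9681 + 0.5426) = 0.2727.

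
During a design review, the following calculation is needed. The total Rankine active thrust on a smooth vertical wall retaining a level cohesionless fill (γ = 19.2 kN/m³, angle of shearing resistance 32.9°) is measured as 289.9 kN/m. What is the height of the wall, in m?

K_a = 0.2960. P_a = ½ K_a γ H² ⇒ H = √(2P_a/(K_a γ)).
H = √(2×289.9/(0.2960×19.2)) = 10.10 m.

10.1 m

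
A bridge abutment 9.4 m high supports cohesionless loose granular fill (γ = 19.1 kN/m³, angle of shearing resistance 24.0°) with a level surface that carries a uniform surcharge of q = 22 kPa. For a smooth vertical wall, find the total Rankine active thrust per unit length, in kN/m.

K_a = tan²(45° − φ/2) = 0.4217.
Soil triangle: ½ K_a γ H² = 0.5×0.4217×19.1×9.4² = 355.9 kN/m.
Surcharge rectangle: K_a q H = 0.4217×22×9.4 = 87.21 kN/m.
Total = 355.9 + 87.21 = 443.1 kN/m.

443 kN/m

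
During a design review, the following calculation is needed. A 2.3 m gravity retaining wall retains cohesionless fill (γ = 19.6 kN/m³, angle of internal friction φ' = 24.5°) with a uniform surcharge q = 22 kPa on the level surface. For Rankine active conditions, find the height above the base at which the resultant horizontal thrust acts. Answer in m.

K_a = 0.4137.
Triangular part P₁ = ½K_aγH² = 21.45 at H/3 = 0.7667 m; rectangular part P₂ = K_a q H = 20.93 at H/2 = 1.150 m.
ȳ = (P₁·0.7667 + P₂·1.150)/(P₁+P₂) = 0.9560 m.

0.956 m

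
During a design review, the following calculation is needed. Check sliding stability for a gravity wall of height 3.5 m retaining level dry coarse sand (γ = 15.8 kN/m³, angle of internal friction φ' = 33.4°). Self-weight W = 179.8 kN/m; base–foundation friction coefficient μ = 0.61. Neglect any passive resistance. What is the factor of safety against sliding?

3.91

K_a = tan²(45° − 33.4°/2) = 0.2899.
P_a = ½K_aγH² = 0.5×0.2899×15.8×3.5² = 28.06 kN/m, acting at H/3 = 1.167 m above the base.
FS_sliding = μW / P_a = 0.61×179.8 / 28.06 = 3.909.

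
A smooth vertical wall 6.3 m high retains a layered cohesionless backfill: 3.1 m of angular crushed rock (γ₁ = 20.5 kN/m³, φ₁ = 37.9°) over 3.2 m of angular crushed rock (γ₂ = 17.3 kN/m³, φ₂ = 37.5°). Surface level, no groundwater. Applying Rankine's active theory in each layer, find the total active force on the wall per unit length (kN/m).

94.5 kN/m

K_a1 = tan²(45°−37.9°/2) = 0.2389; K_a2 = tan²(45°−37.5°/2) = 0.2432.
Layer 1: σ at base = K_a1 γ₁ h₁ = 15.18 kPa; P₁ = ½×15.18×3.1 = 23.54.
Layer 2: σ_v at top = γ₁h₁ = 63.55; σ_h top = K_a2×63.55 = 15.45; σ_h base = K_a2×(63.55+17.3×3.2) = 28.92.
P₂ = ½(15.45+28.92)×3.2 = 71.00. Total P_a = 23.54+71.00 = 94.53 kN/m.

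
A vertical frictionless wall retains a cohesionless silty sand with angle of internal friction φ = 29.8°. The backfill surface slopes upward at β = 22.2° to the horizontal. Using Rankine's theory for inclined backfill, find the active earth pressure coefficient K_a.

0.447

K_a = cos β · (cos β − √(cos²β − cos²φ)) / (cos β + √(cos²β − cos²φ)).
cos β = 0.9259, cos φ = 0.8678, √(cos²β − cos²φ) = 0.3228.
K_a = 0.9259 × (0.9259 − 0.3228)/(0.9259 + 0.3228) = 0.4471.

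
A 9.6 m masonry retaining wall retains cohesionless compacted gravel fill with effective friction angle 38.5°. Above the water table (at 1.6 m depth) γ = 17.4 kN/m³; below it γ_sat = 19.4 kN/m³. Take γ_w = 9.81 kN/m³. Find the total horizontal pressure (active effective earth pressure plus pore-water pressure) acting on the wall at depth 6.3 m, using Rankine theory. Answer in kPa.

K_a = (1 − sin φ)/(1 + sin φ) = 0.2327.
γ' = 19.4 − 9.81 = 9.590 kN/m³.
Effective vertical stress at 6.3 m: σ'_v = 17.4×1.6 + 9.590×4.70 = 72.91 kPa.
σ'_h = K_a σ'_v = 0.2327 × 72.91 = 16.96 kPa; u = γ_w × 4.70 = 46.11 kPa.
Total σ_h = 16.96 + 46.11 = 63.07 kPa.

63.1 kPa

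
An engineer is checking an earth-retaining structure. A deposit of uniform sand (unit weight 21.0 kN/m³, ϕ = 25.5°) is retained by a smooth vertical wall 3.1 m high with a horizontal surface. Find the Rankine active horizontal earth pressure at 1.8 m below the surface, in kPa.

15.0 kPa

K_a = (1 − sin φ)/(1 + sin φ) = 0.3981.
σ_h = K_a γ z = 0.3981 × 21.0 × 1.8 = 15.05 kPa.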